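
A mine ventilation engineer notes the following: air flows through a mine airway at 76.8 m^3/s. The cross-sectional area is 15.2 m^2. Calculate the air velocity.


Velocity = flow rate / cross-sectional area
= 76.8 / 15.2
= 5.0526 m/s

5.0526 m/s


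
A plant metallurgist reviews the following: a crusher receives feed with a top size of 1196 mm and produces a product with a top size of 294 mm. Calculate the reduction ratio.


Reduction ratio = feed size / product size
= 1196 / 294
= 4.068

4.068


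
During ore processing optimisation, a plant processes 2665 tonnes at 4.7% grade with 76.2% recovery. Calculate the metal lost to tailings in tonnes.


29.8107 tonnes

Total metal in feed:
= 2665 * 4.7 / 100 = 125.255 tonnes
Metal recovered:
= 125.255 * 76.2 / 100 = 95.44431 tonnes
Metal lost to tailings:
= 125.255 - 95.44431
= 29.8107 tonnes


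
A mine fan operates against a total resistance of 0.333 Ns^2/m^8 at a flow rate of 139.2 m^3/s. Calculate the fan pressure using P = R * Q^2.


6452.4211 Pa

Compute Q^2:
Q^2 = 139.2^2 = 19376.64
Compute pressure:
P = R * Q^2 = 0.333 * 19376.64
= 6452.4211 Pa


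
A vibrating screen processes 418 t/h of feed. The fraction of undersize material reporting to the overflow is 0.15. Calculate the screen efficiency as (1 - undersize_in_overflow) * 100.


Screen efficiency = (1 - fraction of undersize in overflow) * 100
= (1 - 0.15) * 100
= 0.85 * 100
= 85.0%

85.0%


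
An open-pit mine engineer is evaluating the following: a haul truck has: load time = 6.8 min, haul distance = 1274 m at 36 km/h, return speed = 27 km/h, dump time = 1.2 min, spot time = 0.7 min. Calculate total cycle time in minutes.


Convert haul speed to m/min: 36 * 1000/60 = 600 m/min
Haul time = 1274 / 600 = 2.123333333 min
Convert return speed to m/min: 27 * 1000/60 = 450 m/min
Return time = 1274 / 450 = 2.831111111 min
Total cycle time:
= 6.8 + 2.123333333 + 1.2 + 2.831111111 + 0.7
= 13.6544 min

13.6544 min


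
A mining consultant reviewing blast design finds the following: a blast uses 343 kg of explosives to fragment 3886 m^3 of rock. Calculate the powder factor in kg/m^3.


0.0883 kg/m^3

Powder factor = explosive mass / rock volume
= 343 / 3886
= 0.0883 kg/m^3


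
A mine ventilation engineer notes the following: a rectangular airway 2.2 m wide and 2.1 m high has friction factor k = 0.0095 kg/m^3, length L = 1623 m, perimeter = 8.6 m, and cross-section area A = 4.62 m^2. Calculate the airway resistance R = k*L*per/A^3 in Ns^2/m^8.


1.3447 Ns^2/m^8

Compute the numerator:
k * L * per = 0.0095 * 1623 * 8.6
= 132.5991
Compute the denominator:
A^3 = 4.62^3 = 98.611128
Resistance:
R = 132.5991 / 98.611128
= 1.3447 Ns^2/m^8


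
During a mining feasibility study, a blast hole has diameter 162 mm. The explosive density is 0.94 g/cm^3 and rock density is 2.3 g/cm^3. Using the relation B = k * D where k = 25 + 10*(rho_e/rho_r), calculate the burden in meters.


4.7121 m

First, compute k:
rho_e / rho_r = 0.94 / 2.3 = 0.4086956522
k = 25 + 10 * 0.4086956522 = 29.08695652
Then, compute burden:
B = k * D / 1000 = 29.08695652 * 162 / 1000
= 4712.086957 / 1000
= 4.7121 m


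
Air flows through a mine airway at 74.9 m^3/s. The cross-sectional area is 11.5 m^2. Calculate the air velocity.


Velocity = flow rate / cross-sectional area
= 74.9 / 11.5
= 6.513 m/s

6.513 m/s


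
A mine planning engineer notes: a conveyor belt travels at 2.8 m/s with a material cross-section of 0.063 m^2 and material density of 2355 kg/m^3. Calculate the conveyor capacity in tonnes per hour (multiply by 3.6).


Volumetric flow = speed * area
= 2.8 * 0.063 = 0.1764 m^3/s
Mass flow = volumetric * density
= 0.1764 * 2355 = 415.422 kg/s
Convert to t/h: multiply by 3.6
Capacity = 415.422 * 3.6
= 1495.5192 t/h

1495.5192 t/h


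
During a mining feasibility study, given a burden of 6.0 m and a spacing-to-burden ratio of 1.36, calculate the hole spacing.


Spacing = burden * ratio
= 6.0 * 1.36
= 8.16 m

8.16 m


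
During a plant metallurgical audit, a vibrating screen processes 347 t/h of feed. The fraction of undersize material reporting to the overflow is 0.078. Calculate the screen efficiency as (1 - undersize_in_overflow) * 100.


Screen efficiency = (1 - fraction of undersize in overflow) * 100
= (1 - 0.078) * 100
= 0.922 * 100
= 92.2%

92.2%


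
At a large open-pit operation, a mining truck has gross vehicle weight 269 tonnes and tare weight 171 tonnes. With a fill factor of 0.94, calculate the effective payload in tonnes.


Maximum payload = gross - tare
= 269 - 171 = 98 tonnes
Effective payload = max payload * fill factor
= 98 * 0.94
= 92.12 tonnes

92.12 tonnes


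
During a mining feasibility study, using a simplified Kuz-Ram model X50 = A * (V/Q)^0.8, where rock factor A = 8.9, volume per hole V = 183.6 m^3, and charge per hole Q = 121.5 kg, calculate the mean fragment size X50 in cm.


12.383 cm

Compute V/Q:
V/Q = 183.6 / 121.5 = 1.511111111
Raise to the power 0.8:
(V/Q)^0.8 = 1.511111111^0.8 = 1.391352328
Multiply by A:
X50 = 8.9 * 1.391352328
= 12.383 cm


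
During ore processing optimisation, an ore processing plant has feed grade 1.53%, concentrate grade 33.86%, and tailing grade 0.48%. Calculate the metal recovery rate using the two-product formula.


69.6143%

Using the two-product formula:
R = 100 * c * (f - t) / (f * (c - t))
Numerator = 100 * 33.86 * (1.53 - 0.48)
= 100 * 33.86 * 1.05
= 3555.3
Denominator = 1.53 * (33.86 - 0.48)
= 1.53 * 33.38
= 51.0714
R = 3555.3 / 51.0714
= 69.6143%


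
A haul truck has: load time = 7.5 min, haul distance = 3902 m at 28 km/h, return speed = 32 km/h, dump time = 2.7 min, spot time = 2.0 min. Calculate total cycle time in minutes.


27.8777 min

Convert haul speed to m/min: 28 * 1000/60 = 466.6666667 m/min
Haul time = 3902 / 466.6666667 = 8.361428571 min
Convert return speed to m/min: 32 * 1000/60 = 533.3333333 m/min
Return time = 3902 / 533.3333333 = 7.31625 min
Total cycle time:
= 7.5 + 8.361428571 + 2.7 + 7.31625 + 2.0
= 27.8777 min


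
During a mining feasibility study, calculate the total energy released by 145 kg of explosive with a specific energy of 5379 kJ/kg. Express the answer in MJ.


779.955 MJ

Energy = mass * specific_energy / 1000
= 145 * 5379 / 1000
= 779955 / 1000
= 779.955 MJ


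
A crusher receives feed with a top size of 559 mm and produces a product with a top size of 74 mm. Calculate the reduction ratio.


Reduction ratio = feed size / product size
= 559 / 74
= 7.5541

7.5541


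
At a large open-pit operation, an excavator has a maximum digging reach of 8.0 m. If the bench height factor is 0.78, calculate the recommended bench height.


Bench height = reach * factor
= 8.0 * 0.78
= 6.24 m

6.24 m


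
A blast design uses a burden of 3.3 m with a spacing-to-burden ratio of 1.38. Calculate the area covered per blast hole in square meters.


15.0282 m^2

First, find the spacing:
Spacing = burden * ratio = 3.3 * 1.38
= 4.554 m
Then, calculate the area:
Area = burden * spacing = 3.3 * 4.554
= 15.0282 m^2


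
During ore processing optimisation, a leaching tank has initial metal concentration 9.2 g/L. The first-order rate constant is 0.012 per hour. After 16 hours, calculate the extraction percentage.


17.4693%

Compute the exponent:
-k * t = -0.012 * 16 = -0.192
Remaining concentration:
C = 9.2 * exp(-0.192)
= 9.2 * 0.8253068685
= 7.59282319 g/L
Extracted = 9.2 - 7.59282319 = 1.60717681 g/L
Extraction % = 1.60717681 / 9.2 * 100
= 17.4693%


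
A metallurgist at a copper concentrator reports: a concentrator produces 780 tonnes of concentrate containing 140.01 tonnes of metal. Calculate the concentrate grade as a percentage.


17.95%

Grade = (metal in concentrate / concentrate mass) * 100
= (140.01 / 780) * 100
= 0.1795 * 100
= 17.95%


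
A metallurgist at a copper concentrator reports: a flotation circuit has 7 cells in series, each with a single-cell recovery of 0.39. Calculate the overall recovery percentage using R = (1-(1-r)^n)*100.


96.8573%

Complement of single-cell recovery:
1 - r = 1 - 0.39 = 0.61
Raise to power n:
(1 - r)^7 = 0.61^7 = 0.03142742836
Overall recovery:
R = (1 - 0.03142742836) * 100
= 96.8573%


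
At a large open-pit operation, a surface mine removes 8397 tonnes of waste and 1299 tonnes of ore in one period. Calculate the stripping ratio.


Stripping ratio = waste tonnage / ore tonnage
= 8397 / 1299
= 6.4642

6.4642


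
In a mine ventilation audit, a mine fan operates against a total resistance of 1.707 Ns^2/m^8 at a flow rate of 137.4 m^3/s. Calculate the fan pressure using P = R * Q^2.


Compute Q^2:
Q^2 = 137.4^2 = 18878.76
Compute pressure:
P = R * Q^2 = 1.707 * 18878.76
= 32226.0433 Pa

32226.0433 Pa


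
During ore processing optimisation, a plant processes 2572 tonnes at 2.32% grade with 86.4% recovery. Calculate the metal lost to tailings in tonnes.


8.1152 tonnes

Total metal in feed:
= 2572 * 2.32 / 100 = 59.6704 tonnes
Metal recovered:
= 59.6704 * 86.4 / 100 = 51.5552256 tonnes
Metal lost to tailings:
= 59.6704 - 51.5552256
= 8.1152 tonnes


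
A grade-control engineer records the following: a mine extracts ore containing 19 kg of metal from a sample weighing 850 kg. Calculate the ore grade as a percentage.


Ore grade = (metal mass / ore mass) * 100
= (19 / 850) * 100
= 0.02235294118 * 100
= 2.2353%

2.2353%


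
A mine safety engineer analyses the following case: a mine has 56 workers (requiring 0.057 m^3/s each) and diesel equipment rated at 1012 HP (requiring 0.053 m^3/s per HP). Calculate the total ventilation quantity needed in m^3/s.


56.828 m^3/s

Airflow for workers:
Q_people = 56 * 0.057 = 3.192 m^3/s
Airflow for diesel equipment:
Q_diesel = 1012 * 0.053 = 53.636 m^3/s
Total ventilation:
Q_total = 3.192 + 53.636
= 56.828 m^3/s


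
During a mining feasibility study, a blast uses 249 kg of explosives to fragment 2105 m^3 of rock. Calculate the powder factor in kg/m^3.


Powder factor = explosive mass / rock volume
= 249 / 2105
= 0.1183 kg/m^3

0.1183 kg/m^3


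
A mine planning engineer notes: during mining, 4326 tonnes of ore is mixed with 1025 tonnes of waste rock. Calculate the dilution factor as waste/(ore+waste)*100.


Total material = ore + waste
= 4326 + 1025 = 5351 tonnes
Dilution = waste / total * 100
= 1025 / 5351 * 100
= 0.1915529808 * 100
= 19.1553%

19.1553%


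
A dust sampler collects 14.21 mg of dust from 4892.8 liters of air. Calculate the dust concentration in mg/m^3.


2.9043 mg/m^3

Convert liters to m^3: 1 m^3 = 1000 L
Concentration = mass / volume * 1000
= 14.21 / 4892.8 * 1000
= 0.002904267495 * 1000
= 2.9043 mg/m^3


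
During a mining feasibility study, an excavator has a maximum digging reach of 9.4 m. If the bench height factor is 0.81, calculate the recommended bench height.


Bench height = reach * factor
= 9.4 * 0.81
= 7.614 m

7.614 m


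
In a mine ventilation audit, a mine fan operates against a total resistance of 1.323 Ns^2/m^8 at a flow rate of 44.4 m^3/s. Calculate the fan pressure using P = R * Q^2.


Compute Q^2:
Q^2 = 44.4^2 = 1971.36
Compute pressure:
P = R * Q^2 = 1.323 * 1971.36
= 2608.1093 Pa

2608.1093 Pa


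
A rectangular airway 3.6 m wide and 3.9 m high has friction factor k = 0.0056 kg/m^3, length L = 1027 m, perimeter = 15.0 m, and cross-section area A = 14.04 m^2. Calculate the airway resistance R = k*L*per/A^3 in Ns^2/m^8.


0.0312 Ns^2/m^8

Compute the numerator:
k * L * per = 0.0056 * 1027 * 15.0
= 86.268
Compute the denominator:
A^3 = 14.04^3 = 2767.587264
Resistance:
R = 86.268 / 2767.587264
= 0.0312 Ns^2/m^8


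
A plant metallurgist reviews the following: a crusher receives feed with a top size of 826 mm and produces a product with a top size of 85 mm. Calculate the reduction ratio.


9.7176

Reduction ratio = feed size / product size
= 826 / 85
= 9.7176


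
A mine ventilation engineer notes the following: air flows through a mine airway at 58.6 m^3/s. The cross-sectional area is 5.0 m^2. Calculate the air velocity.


Velocity = flow rate / cross-sectional area
= 58.6 / 5.0
= 11.72 m/s

11.72 m/s


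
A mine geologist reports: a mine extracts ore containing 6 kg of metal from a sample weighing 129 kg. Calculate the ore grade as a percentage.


Ore grade = (metal mass / ore mass) * 100
= (6 / 129) * 100
= 0.04651162791 * 100
= 4.6512%

4.6512%


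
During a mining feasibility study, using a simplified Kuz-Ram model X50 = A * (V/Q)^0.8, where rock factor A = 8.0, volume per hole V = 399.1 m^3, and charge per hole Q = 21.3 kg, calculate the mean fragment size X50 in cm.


Compute V/Q:
V/Q = 399.1 / 21.3 = 18.7370892
Raise to the power 0.8:
(V/Q)^0.8 = 18.7370892^0.8 = 10.42705584
Multiply by A:
X50 = 8.0 * 10.42705584
= 83.4164 cm

83.4164 cm


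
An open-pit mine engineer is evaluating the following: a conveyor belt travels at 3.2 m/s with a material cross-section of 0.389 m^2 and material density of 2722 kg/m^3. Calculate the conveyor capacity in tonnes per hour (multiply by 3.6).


12198.0442 t/h

Volumetric flow = speed * area
= 3.2 * 0.389 = 1.2448 m^3/s
Mass flow = volumetric * density
= 1.2448 * 2722 = 3388.3456 kg/s
Convert to t/h: multiply by 3.6
Capacity = 3388.3456 * 3.6
= 12198.0442 t/h


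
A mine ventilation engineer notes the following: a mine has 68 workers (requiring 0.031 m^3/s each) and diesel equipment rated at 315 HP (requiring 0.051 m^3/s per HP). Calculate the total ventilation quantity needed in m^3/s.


Airflow for workers:
Q_people = 68 * 0.031 = 2.108 m^3/s
Airflow for diesel equipment:
Q_diesel = 315 * 0.051 = 16.065 m^3/s
Total ventilation:
Q_total = 2.108 + 16.065
= 18.173 m^3/s

18.173 m^3/s


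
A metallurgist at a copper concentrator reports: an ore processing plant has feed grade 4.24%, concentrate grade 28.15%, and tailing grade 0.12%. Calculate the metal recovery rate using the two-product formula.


Using the two-product formula:
R = 100 * c * (f - t) / (f * (c - t))
Numerator = 100 * 28.15 * (4.24 - 0.12)
= 100 * 28.15 * 4.12
= 11597.8
Denominator = 4.24 * (28.15 - 0.12)
= 4.24 * 28.03
= 118.8472
R = 11597.8 / 118.8472
= 97.5858%

97.5858%


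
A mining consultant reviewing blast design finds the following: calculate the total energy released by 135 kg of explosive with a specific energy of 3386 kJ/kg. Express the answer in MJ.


457.11 MJ

Energy = mass * specific_energy / 1000
= 135 * 3386 / 1000
= 457110 / 1000
= 457.11 MJ


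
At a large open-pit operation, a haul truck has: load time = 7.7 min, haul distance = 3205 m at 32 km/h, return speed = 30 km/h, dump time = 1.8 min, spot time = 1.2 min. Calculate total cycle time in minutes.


23.1194 min

Convert haul speed to m/min: 32 * 1000/60 = 533.3333333 m/min
Haul time = 3205 / 533.3333333 = 6.009375 min
Convert return speed to m/min: 30 * 1000/60 = 500 m/min
Return time = 3205 / 500 = 6.41 min
Total cycle time:
= 7.7 + 6.009375 + 1.8 + 6.41 + 1.2
= 23.1194 min


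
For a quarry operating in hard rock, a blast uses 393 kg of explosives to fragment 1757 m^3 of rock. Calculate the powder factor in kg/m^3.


0.2237 kg/m^3

Powder factor = explosive mass / rock volume
= 393 / 1757
= 0.2237 kg/m^3


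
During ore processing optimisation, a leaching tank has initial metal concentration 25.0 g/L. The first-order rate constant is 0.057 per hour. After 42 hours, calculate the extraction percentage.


90.8736%

Compute the exponent:
-k * t = -0.057 * 42 = -2.394
Remaining concentration:
C = 25.0 * exp(-2.394)
= 25.0 * 0.0912638972
= 2.28159743 g/L
Extracted = 25.0 - 2.28159743 = 22.71840257 g/L
Extraction % = 22.71840257 / 25.0 * 100
= 90.8736%


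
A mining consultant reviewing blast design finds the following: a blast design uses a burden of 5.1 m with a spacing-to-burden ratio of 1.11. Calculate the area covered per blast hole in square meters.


First, find the spacing:
Spacing = burden * ratio = 5.1 * 1.11
= 5.661 m
Then, calculate the area:
Area = burden * spacing = 5.1 * 5.661
= 28.8711 m^2

28.8711 m^2


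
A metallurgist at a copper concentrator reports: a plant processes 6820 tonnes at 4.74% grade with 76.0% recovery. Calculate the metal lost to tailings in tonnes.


77.5843 tonnes

Total metal in feed:
= 6820 * 4.74 / 100 = 323.268 tonnes
Metal recovered:
= 323.268 * 76.0 / 100 = 245.68368 tonnes
Metal lost to tailings:
= 323.268 - 245.68368
= 77.5843 tonnes


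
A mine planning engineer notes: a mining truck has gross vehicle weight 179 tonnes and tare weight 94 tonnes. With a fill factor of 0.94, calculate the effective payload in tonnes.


79.9 tonnes

Maximum payload = gross - tare
= 179 - 94 = 85 tonnes
Effective payload = max payload * fill factor
= 85 * 0.94
= 79.9 tonnes


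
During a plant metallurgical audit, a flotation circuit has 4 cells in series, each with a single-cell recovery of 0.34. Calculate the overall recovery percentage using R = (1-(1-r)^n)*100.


Complement of single-cell recovery:
1 - r = 1 - 0.34 = 0.66
Raise to power n:
(1 - r)^4 = 0.66^4 = 0.18974736
Overall recovery:
R = (1 - 0.18974736) * 100
= 81.0253%

81.0253%


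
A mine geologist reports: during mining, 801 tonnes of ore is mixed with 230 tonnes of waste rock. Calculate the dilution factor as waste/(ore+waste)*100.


Total material = ore + waste
= 801 + 230 = 1031 tonnes
Dilution = waste / total * 100
= 230 / 1031 * 100
= 0.2230843841 * 100
= 22.3084%

22.3084%


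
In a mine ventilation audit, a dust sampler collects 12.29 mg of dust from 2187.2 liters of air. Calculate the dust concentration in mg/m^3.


Convert liters to m^3: 1 m^3 = 1000 L
Concentration = mass / volume * 1000
= 12.29 / 2187.2 * 1000
= 0.005619056328 * 1000
= 5.6191 mg/m^3

5.6191 mg/m^3


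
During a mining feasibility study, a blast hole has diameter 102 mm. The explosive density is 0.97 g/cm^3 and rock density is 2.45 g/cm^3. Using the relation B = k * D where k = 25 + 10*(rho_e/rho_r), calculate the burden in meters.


First, compute k:
rho_e / rho_r = 0.97 / 2.45 = 0.3959183673
k = 25 + 10 * 0.3959183673 = 28.95918367
Then, compute burden:
B = k * D / 1000 = 28.95918367 * 102 / 1000
= 2953.836735 / 1000
= 2.9538 m

2.9538 m


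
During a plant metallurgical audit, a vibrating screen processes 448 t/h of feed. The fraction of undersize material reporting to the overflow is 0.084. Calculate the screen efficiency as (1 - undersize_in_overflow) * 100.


91.6%

Screen efficiency = (1 - fraction of undersize in overflow) * 100
= (1 - 0.084) * 100
= 0.916 * 100
= 91.6%


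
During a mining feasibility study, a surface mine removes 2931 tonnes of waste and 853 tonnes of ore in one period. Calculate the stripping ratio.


Stripping ratio = waste tonnage / ore tonnage
= 2931 / 853
= 3.4361

3.4361


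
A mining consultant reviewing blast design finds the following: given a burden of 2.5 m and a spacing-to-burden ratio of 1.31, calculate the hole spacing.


3.275 m

Spacing = burden * ratio
= 2.5 * 1.31
= 3.275 m


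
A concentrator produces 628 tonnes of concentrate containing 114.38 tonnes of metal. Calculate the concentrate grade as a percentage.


18.2134%

Grade = (metal in concentrate / concentrate mass) * 100
= (114.38 / 628) * 100
= 0.182133758 * 100
= 18.2134%


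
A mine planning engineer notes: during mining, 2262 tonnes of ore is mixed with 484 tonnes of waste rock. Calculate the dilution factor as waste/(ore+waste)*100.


17.6256%

Total material = ore + waste
= 2262 + 484 = 2746 tonnes
Dilution = waste / total * 100
= 484 / 2746 * 100
= 0.1762563729 * 100
= 17.6256%


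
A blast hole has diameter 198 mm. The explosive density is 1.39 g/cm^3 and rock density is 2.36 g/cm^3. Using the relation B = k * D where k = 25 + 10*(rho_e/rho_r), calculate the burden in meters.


6.1162 m

First, compute k:
rho_e / rho_r = 1.39 / 2.36 = 0.5889830508
k = 25 + 10 * 0.5889830508 = 30.88983051
Then, compute burden:
B = k * D / 1000 = 30.88983051 * 198 / 1000
= 6116.186441 / 1000
= 6.1162 m


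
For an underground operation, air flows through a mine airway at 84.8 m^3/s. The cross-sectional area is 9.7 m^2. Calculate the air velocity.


8.7423 m/s

Velocity = flow rate / cross-sectional area
= 84.8 / 9.7
= 8.7423 m/s


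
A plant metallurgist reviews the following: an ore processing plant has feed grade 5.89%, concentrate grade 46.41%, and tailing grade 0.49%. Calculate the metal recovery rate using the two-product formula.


92.6591%

Using the two-product formula:
R = 100 * c * (f - t) / (f * (c - t))
Numerator = 100 * 46.41 * (5.89 - 0.49)
= 100 * 46.41 * 5.4
= 25061.4
Denominator = 5.89 * (46.41 - 0.49)
= 5.89 * 45.92
= 270.4688
R = 25061.4 / 270.4688
= 92.6591%


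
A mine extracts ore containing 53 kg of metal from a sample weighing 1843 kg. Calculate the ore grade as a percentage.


Ore grade = (metal mass / ore mass) * 100
= (53 / 1843) * 100
= 0.02875746066 * 100
= 2.8757%

2.8757%


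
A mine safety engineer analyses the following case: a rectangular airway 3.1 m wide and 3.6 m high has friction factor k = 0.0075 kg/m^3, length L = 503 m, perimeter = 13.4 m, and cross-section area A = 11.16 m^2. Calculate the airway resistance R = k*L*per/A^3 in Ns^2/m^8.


0.0364 Ns^2/m^8

Compute the numerator:
k * L * per = 0.0075 * 503 * 13.4
= 50.5515
Compute the denominator:
A^3 = 11.16^3 = 1389.928896
Resistance:
R = 50.5515 / 1389.928896
= 0.0364 Ns^2/m^8


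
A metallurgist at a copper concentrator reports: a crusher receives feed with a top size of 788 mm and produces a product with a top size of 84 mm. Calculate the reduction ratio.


Reduction ratio = feed size / product size
= 788 / 84
= 9.381

9.381


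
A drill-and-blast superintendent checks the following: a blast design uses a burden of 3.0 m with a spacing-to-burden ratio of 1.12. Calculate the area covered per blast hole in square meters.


First, find the spacing:
Spacing = burden * ratio = 3.0 * 1.12
= 3.36 m
Then, calculate the area:
Area = burden * spacing = 3.0 * 3.36
= 10.08 m^2

10.08 m^2


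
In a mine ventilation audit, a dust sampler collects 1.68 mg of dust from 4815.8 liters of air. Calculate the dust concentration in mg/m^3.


0.3489 mg/m^3

Convert liters to m^3: 1 m^3 = 1000 L
Concentration = mass / volume * 1000
= 1.68 / 4815.8 * 1000
= 0.0003488516965 * 1000
= 0.3489 mg/m^3


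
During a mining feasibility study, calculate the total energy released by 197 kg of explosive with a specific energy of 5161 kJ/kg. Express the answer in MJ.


Energy = mass * specific_energy / 1000
= 197 * 5161 / 1000
= 1016717 / 1000
= 1016.717 MJ

1016.717 MJ


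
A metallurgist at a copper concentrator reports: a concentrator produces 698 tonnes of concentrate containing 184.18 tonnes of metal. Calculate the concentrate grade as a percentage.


26.3868%

Grade = (metal in concentrate / concentrate mass) * 100
= (184.18 / 698) * 100
= 0.2638681948 * 100
= 26.3868%


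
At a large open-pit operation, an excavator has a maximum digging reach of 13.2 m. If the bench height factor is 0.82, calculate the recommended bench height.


10.824 m

Bench height = reach * factor
= 13.2 * 0.82
= 10.824 m


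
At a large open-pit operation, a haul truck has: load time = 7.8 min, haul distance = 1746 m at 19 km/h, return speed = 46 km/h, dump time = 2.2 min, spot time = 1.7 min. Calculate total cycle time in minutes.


Convert haul speed to m/min: 19 * 1000/60 = 316.6666667 m/min
Haul time = 1746 / 316.6666667 = 5.513684211 min
Convert return speed to m/min: 46 * 1000/60 = 766.6666667 m/min
Return time = 1746 / 766.6666667 = 2.277391304 min
Total cycle time:
= 7.8 + 5.513684211 + 2.2 + 2.277391304 + 1.7
= 19.4911 min

19.4911 min


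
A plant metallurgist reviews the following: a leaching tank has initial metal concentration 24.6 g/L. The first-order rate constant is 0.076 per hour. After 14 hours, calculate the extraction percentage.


Compute the exponent:
-k * t = -0.076 * 14 = -1.064
Remaining concentration:
C = 24.6 * exp(-1.064)
= 24.6 * 0.345072755
= 8.488789774 g/L
Extracted = 24.6 - 8.488789774 = 16.11121023 g/L
Extraction % = 16.11121023 / 24.6 * 100
= 65.4927%

65.4927%


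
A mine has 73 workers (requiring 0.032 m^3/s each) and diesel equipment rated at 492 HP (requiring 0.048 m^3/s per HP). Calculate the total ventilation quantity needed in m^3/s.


Airflow for workers:
Q_people = 73 * 0.032 = 2.336 m^3/s
Airflow for diesel equipment:
Q_diesel = 492 * 0.048 = 23.616 m^3/s
Total ventilation:
Q_total = 2.336 + 23.616
= 25.952 m^3/s

25.952 m^3/s


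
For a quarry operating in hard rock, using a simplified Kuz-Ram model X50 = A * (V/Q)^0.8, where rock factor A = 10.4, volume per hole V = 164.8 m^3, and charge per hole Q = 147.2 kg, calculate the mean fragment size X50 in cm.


Compute V/Q:
V/Q = 164.8 / 147.2 = 1.119565217
Raise to the power 0.8:
(V/Q)^0.8 = 1.119565217^0.8 = 1.094559861
Multiply by A:
X50 = 10.4 * 1.094559861
= 11.3834 cm

11.3834 cm


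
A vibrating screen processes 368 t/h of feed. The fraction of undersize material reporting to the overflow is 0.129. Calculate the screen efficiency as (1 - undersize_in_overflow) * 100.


87.1%

Screen efficiency = (1 - fraction of undersize in overflow) * 100
= (1 - 0.129) * 100
= 0.871 * 100
= 87.1%


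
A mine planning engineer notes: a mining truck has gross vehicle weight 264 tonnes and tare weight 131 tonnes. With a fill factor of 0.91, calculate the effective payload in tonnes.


Maximum payload = gross - tare
= 264 - 131 = 133 tonnes
Effective payload = max payload * fill factor
= 133 * 0.91
= 121.03 tonnes

121.03 tonnes


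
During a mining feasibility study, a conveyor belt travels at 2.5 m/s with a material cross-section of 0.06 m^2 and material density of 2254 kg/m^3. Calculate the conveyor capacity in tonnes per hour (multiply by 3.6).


Volumetric flow = speed * area
= 2.5 * 0.06 = 0.15 m^3/s
Mass flow = volumetric * density
= 0.15 * 2254 = 338.1 kg/s
Convert to t/h: multiply by 3.6
Capacity = 338.1 * 3.6
= 1217.16 t/h

1217.16 t/h


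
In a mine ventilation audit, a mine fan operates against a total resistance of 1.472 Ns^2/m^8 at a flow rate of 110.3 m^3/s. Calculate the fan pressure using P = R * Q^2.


Compute Q^2:
Q^2 = 110.3^2 = 12166.09
Compute pressure:
P = R * Q^2 = 1.472 * 12166.09
= 17908.4845 Pa

17908.4845 Pa


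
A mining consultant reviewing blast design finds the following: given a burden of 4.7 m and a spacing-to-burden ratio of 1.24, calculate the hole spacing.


5.828 m

Spacing = burden * ratio
= 4.7 * 1.24
= 5.828 m


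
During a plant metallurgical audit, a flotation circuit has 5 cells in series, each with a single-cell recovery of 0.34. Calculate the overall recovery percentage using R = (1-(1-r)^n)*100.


87.4767%

Complement of single-cell recovery:
1 - r = 1 - 0.34 = 0.66
Raise to power n:
(1 - r)^5 = 0.66^5 = 0.1252332576
Overall recovery:
R = (1 - 0.1252332576) * 100
= 87.4767%


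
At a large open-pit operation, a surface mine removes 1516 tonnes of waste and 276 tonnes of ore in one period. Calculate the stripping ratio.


5.4928

Stripping ratio = waste tonnage / ore tonnage
= 1516 / 276
= 5.4928


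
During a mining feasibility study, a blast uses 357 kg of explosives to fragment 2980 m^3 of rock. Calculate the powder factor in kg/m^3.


Powder factor = explosive mass / rock volume
= 357 / 2980
= 0.1198 kg/m^3

0.1198 kg/m^3


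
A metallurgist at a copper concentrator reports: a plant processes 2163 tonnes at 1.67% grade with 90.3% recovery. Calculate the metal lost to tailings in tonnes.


3.5038 tonnes

Total metal in feed:
= 2163 * 1.67 / 100 = 36.1221 tonnes
Metal recovered:
= 36.1221 * 90.3 / 100 = 32.6182563 tonnes
Metal lost to tailings:
= 36.1221 - 32.6182563
= 3.5038 tonnes


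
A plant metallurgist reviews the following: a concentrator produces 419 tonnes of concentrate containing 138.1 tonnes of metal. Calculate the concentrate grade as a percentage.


32.9594%

Grade = (metal in concentrate / concentrate mass) * 100
= (138.1 / 419) * 100
= 0.3295942721 * 100
= 32.9594%


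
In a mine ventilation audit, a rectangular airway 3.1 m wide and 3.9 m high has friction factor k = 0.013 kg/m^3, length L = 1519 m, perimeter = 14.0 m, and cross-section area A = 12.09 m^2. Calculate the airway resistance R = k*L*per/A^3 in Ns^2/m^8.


Compute the numerator:
k * L * per = 0.013 * 1519 * 14.0
= 276.458
Compute the denominator:
A^3 = 12.09^3 = 1767.172329
Resistance:
R = 276.458 / 1767.172329
= 0.1564 Ns^2/m^8

0.1564 Ns^2/m^8


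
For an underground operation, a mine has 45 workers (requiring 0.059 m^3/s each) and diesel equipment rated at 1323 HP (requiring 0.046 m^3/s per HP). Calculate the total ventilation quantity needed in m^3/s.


Airflow for workers:
Q_people = 45 * 0.059 = 2.655 m^3/s
Airflow for diesel equipment:
Q_diesel = 1323 * 0.046 = 60.858 m^3/s
Total ventilation:
Q_total = 2.655 + 60.858
= 63.513 m^3/s

63.513 m^3/s


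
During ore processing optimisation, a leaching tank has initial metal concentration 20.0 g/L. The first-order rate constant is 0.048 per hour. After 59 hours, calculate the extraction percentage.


Compute the exponent:
-k * t = -0.048 * 59 = -2.832
Remaining concentration:
C = 20.0 * exp(-2.832)
= 20.0 * 0.05889494591
= 1.177898918 g/L
Extracted = 20.0 - 1.177898918 = 18.82210108 g/L
Extraction % = 18.82210108 / 20.0 * 100
= 94.1105%

94.1105%


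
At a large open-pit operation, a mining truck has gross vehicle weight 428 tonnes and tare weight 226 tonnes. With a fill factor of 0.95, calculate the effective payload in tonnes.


191.9 tonnes

Maximum payload = gross - tare
= 428 - 226 = 202 tonnes
Effective payload = max payload * fill factor
= 202 * 0.95
= 191.9 tonnes


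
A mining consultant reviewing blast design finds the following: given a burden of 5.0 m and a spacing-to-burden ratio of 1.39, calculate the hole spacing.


6.95 m

Spacing = burden * ratio
= 5.0 * 1.39
= 6.95 m


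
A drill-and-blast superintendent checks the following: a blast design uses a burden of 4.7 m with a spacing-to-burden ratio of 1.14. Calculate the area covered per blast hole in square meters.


First, find the spacing:
Spacing = burden * ratio = 4.7 * 1.14
= 5.358 m
Then, calculate the area:
Area = burden * spacing = 4.7 * 5.358
= 25.1826 m^2

25.1826 m^2


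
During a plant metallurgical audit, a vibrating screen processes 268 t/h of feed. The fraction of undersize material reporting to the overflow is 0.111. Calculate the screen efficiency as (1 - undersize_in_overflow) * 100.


88.9%

Screen efficiency = (1 - fraction of undersize in overflow) * 100
= (1 - 0.111) * 100
= 0.889 * 100
= 88.9%


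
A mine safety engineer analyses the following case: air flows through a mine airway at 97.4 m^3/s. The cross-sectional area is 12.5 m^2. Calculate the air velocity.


7.792 m/s

Velocity = flow rate / cross-sectional area
= 97.4 / 12.5
= 7.792 m/s


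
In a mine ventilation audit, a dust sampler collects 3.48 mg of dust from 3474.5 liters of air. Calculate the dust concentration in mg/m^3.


1.0016 mg/m^3

Convert liters to m^3: 1 m^3 = 1000 L
Concentration = mass / volume * 1000
= 3.48 / 3474.5 * 1000
= 0.001001582962 * 1000
= 1.0016 mg/m^3


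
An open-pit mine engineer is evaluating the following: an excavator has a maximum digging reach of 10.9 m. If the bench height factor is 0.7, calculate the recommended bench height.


Bench height = reach * factor
= 10.9 * 0.7
= 7.63 m

7.63 m


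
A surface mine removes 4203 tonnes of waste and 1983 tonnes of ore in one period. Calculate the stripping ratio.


2.1195

Stripping ratio = waste tonnage / ore tonnage
= 4203 / 1983
= 2.1195


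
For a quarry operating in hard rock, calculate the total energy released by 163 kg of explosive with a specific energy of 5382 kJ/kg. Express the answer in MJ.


877.266 MJ

Energy = mass * specific_energy / 1000
= 163 * 5382 / 1000
= 877266 / 1000
= 877.266 MJ


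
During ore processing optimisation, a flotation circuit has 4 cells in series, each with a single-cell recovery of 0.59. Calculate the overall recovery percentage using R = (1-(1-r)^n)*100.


97.1742%

Complement of single-cell recovery:
1 - r = 1 - 0.59 = 0.41
Raise to power n:
(1 - r)^4 = 0.41^4 = 0.02825761
Overall recovery:
R = (1 - 0.02825761) * 100
= 97.1742%


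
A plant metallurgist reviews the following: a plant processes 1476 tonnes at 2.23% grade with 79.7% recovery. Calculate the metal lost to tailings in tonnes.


Total metal in feed:
= 1476 * 2.23 / 100 = 32.9148 tonnes
Metal recovered:
= 32.9148 * 79.7 / 100 = 26.2330956 tonnes
Metal lost to tailings:
= 32.9148 - 26.2330956
= 6.6817 tonnes

6.6817 tonnes


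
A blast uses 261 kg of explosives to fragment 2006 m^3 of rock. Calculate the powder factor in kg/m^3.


Powder factor = explosive mass / rock volume
= 261 / 2006
= 0.1301 kg/m^3

0.1301 kg/m^3


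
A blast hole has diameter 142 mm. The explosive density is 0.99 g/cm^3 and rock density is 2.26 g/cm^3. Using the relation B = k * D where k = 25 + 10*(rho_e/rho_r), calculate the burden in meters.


4.172 m

First, compute k:
rho_e / rho_r = 0.99 / 2.26 = 0.4380530973
k = 25 + 10 * 0.4380530973 = 29.38053097
Then, compute burden:
B = k * D / 1000 = 29.38053097 * 142 / 1000
= 4172.035398 / 1000
= 4.172 m


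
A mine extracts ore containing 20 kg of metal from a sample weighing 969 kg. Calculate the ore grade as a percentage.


Ore grade = (metal mass / ore mass) * 100
= (20 / 969) * 100
= 0.02063983488 * 100
= 2.064%

2.064%


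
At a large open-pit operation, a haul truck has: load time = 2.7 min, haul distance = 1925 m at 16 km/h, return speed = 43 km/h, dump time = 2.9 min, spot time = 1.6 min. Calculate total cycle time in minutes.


17.1048 min

Convert haul speed to m/min: 16 * 1000/60 = 266.6666667 m/min
Haul time = 1925 / 266.6666667 = 7.21875 min
Convert return speed to m/min: 43 * 1000/60 = 716.6666667 m/min
Return time = 1925 / 716.6666667 = 2.686046512 min
Total cycle time:
= 2.7 + 7.21875 + 2.9 + 2.686046512 + 1.6
= 17.1048 min


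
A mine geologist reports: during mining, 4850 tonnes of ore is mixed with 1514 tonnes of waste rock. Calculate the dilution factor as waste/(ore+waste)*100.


Total material = ore + waste
= 4850 + 1514 = 6364 tonnes
Dilution = waste / total * 100
= 1514 / 6364 * 100
= 0.2379006914 * 100
= 23.7901%

23.7901%


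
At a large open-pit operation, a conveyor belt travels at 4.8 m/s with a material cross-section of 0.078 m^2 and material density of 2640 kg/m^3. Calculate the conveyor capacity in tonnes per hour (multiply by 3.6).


3558.2976 t/h

Volumetric flow = speed * area
= 4.8 * 0.078 = 0.3744 m^3/s
Mass flow = volumetric * density
= 0.3744 * 2640 = 988.416 kg/s
Convert to t/h: multiply by 3.6
Capacity = 988.416 * 3.6
= 3558.2976 t/h


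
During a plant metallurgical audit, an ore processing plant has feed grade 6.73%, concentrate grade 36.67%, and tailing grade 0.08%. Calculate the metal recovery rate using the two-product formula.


99.0273%

Using the two-product formula:
R = 100 * c * (f - t) / (f * (c - t))
Numerator = 100 * 36.67 * (6.73 - 0.08)
= 100 * 36.67 * 6.65
= 24385.55
Denominator = 6.73 * (36.67 - 0.08)
= 6.73 * 36.59
= 246.2507
R = 24385.55 / 246.2507
= 99.0273%


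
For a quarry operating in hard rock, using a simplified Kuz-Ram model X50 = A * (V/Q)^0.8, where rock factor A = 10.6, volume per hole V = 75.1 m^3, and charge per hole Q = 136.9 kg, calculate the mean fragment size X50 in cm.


6.5568 cm

Compute V/Q:
V/Q = 75.1 / 136.9 = 0.5485756026
Raise to the power 0.8:
(V/Q)^0.8 = 0.5485756026^0.8 = 0.6185704811
Multiply by A:
X50 = 10.6 * 0.6185704811
= 6.5568 cm


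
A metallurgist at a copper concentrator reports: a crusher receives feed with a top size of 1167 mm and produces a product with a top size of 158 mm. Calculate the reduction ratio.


7.3861

Reduction ratio = feed size / product size
= 1167 / 158
= 7.3861


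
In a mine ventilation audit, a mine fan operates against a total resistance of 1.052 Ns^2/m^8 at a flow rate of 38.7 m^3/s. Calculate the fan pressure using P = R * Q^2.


1575.5699 Pa

Compute Q^2:
Q^2 = 38.7^2 = 1497.69
Compute pressure:
P = R * Q^2 = 1.052 * 1497.69
= 1575.5699 Pa


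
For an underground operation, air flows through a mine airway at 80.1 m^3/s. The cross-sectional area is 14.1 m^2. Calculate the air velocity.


Velocity = flow rate / cross-sectional area
= 80.1 / 14.1
= 5.6809 m/s

5.6809 m/s


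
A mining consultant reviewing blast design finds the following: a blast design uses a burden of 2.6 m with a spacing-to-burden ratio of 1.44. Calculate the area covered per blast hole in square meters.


First, find the spacing:
Spacing = burden * ratio = 2.6 * 1.44
= 3.744 m
Then, calculate the area:
Area = burden * spacing = 2.6 * 3.744
= 9.7344 m^2

9.7344 m^2


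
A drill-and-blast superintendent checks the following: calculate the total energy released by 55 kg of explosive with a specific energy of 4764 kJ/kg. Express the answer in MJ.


Energy = mass * specific_energy / 1000
= 55 * 4764 / 1000
= 262020 / 1000
= 262.02 MJ

262.02 MJ


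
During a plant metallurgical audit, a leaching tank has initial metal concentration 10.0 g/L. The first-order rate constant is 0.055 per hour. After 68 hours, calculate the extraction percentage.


Compute the exponent:
-k * t = -0.055 * 68 = -3.74
Remaining concentration:
C = 10.0 * exp(-3.74)
= 10.0 * 0.02375410313
= 0.2375410313 g/L
Extracted = 10.0 - 0.2375410313 = 9.762458969 g/L
Extraction % = 9.762458969 / 10.0 * 100
= 97.6246%

97.6246%


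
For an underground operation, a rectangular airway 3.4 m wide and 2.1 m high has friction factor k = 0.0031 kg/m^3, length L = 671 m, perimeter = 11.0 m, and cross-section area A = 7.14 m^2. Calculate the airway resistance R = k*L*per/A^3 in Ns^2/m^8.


Compute the numerator:
k * L * per = 0.0031 * 671 * 11.0
= 22.8811
Compute the denominator:
A^3 = 7.14^3 = 363.994344
Resistance:
R = 22.8811 / 363.994344
= 0.0629 Ns^2/m^8

0.0629 Ns^2/m^8


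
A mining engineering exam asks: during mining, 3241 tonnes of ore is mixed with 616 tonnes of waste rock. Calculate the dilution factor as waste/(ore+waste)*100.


Total material = ore + waste
= 3241 + 616 = 3857 tonnes
Dilution = waste / total * 100
= 616 / 3857 * 100
= 0.1597096189 * 100
= 15.971%

15.971%


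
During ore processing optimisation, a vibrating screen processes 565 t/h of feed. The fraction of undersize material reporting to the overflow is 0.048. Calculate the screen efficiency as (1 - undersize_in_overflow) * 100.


Screen efficiency = (1 - fraction of undersize in overflow) * 100
= (1 - 0.048) * 100
= 0.952 * 100
= 95.2%

95.2%


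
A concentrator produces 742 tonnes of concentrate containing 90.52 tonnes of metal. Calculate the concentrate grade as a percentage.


12.1995%

Grade = (metal in concentrate / concentrate mass) * 100
= (90.52 / 742) * 100
= 0.1219946092 * 100
= 12.1995%


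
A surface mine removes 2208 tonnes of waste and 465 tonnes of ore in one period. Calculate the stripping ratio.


4.7484

Stripping ratio = waste tonnage / ore tonnage
= 2208 / 465
= 4.7484


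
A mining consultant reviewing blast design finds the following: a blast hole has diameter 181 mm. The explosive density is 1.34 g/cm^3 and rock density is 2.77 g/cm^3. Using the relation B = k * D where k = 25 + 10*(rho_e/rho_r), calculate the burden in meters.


5.4006 m

First, compute k:
rho_e / rho_r = 1.34 / 2.77 = 0.4837545126
k = 25 + 10 * 0.4837545126 = 29.83754513
Then, compute burden:
B = k * D / 1000 = 29.83754513 * 181 / 1000
= 5400.595668 / 1000
= 5.4006 m


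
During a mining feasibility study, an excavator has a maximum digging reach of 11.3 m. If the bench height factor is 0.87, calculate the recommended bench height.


Bench height = reach * factor
= 11.3 * 0.87
= 9.831 m

9.831 m
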